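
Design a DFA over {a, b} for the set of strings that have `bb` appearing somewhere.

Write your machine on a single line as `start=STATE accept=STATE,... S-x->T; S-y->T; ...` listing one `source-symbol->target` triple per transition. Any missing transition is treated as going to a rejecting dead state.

start=q0; accept=q2; q0-a->q0; q0-b->q1; q1-a->q0; q1-b->q2; q2-a->q2; q2-b->q2

States q0..q1 record the length of the longest prefix of `bb` that matches the current input suffix. Reaching q2 means `bb` has been seen, and we stay there forever. Accept from q2.
3 states suffice.
        a   b  
>  q0   q0  q1 
   q1   q0  q2 
 * q2   q2  q2 
(> = start, * = accepting)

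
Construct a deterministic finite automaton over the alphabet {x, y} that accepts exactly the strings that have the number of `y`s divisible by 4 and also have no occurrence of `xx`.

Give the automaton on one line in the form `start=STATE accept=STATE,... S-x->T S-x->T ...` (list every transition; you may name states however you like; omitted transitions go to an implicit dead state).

start=A accept=A,B A-x->B A-y->C B-x->D B-y->C C-x->E C-y->F D-x->D D-y->G E-x->G E-y->F F-x->H F-y->I G-x->G G-y->J H-x->J H-y->I I-x->K I-y->A J-x->J J-y->L K-x->L K-y->A L-x->L L-y->D

Build one automaton per condition and run them in lockstep. The first has 4 states tracking the count of `y`s modulo 4; the second has 3 states tracking partial matches of the forbidden pattern `xx`. A product state is a pair (one from each), accepting exactly when both do.
With 12 states:
       x  y 
>* A   B  C 
 * B   D  C 
   C   E  F 
   D   D  G 
   E   G  F 
   F   H  I 
   G   G  J 
   H   J  I 
   I   K  A 
   J   J  L 
   K   L  A 
   L   L  D 
(> = start, * = accepting)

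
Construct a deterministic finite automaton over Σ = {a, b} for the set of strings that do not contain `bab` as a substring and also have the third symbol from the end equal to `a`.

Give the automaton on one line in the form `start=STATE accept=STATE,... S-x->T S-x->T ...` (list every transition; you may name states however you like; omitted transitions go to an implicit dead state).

start=s0 accept=s7,s8,s9,s10 s0-a->s1 s0-b->s2 s1-a->s3 s1-b->s4 s2-a->s5 s2-b->s6 s3-a->s7 s3-b->s8 s4-a->s9 s4-b->s10 s5-a->s11 s5-b->s12 s6-a->s13 s6-b->s14 s7-a->s7 s7-b->s8 s8-a->s9 s8-b->s10 s9-a->s11 s9-b->s12 s10-a->s13 s10-b->s14 s11-a->s7 s11-b->s8 s12-a->s15 s12-b->s16 s13-a->s11 s13-b->s12 s14-a->s13 s14-b->s14 s15-a->s17 s15-b->s12 s16-a->s18 s16-b->s19 s17-a->s20 s17-b->s21 s18-a->s17 s18-b->s12 s19-a->s18 s19-b->s19 s20-a->s20 s20-b->s21 s21-a->s15 s21-b->s16

Run two small machines in parallel and take their product. One (4 states) tracks partial matches of the forbidden pattern `bab`; the other (15 states) tracks the last 3 symbols read. Each combined state is a pair, one component from each; accept when both components accept.
22 states suffice.
          a    b  
>  s0     s1   s2 
   s1     s3   s4 
   s2     s5   s6 
   s3     s7   s8 
   s4     s9  s10 
   s5    s11  s12 
   s6    s13  s14 
 * s7     s7   s8 
 * s8     s9  s10 
 * s9    s11  s12 
 * s10   s13  s14 
   s11    s7   s8 
   s12   s15  s16 
   s13   s11  s12 
   s14   s13  s14 
   s15   s17  s12 
   s16   s18  s19 
   s17   s20  s21 
   s18   s17  s12 
   s19   s18  s19 
   s20   s20  s21 
   s21   s15  s16 
(> = start, * = accepting)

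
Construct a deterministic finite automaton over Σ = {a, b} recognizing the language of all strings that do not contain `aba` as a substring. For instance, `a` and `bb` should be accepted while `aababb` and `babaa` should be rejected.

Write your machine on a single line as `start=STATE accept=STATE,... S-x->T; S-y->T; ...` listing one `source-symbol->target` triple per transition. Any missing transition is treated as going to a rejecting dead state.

start=S0; accept=S0,S1,S2; S0-a->S1; S0-b->S0; S1-a->S1; S1-b->S2; S2-a->S3; S2-b->S0; S3-a->S3; S3-b->S3

This is the complement of 'contains `aba`'. Use the same substring-matching states — S0 through S3 holding how much of `aba` has just been matched — but flip the accepting set: everything except the trap S3 accepts.
A 4-state machine:
        a   b  
>* S0   S1  S0 
 * S1   S1  S2 
 * S2   S3  S0 
   S3   S3  S3 
(> = start, * = accepting)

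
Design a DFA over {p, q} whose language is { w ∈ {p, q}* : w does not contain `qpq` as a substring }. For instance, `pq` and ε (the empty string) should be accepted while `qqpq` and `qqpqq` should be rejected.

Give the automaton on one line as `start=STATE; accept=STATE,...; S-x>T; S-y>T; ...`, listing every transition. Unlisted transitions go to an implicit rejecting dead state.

Track partial matches of the forbidden pattern `qpq`. State S3 is a dead state reached once `qpq` has occurred; every other state accepts. S0 means no part of `qpq` is currently matched.
With 4 states:
        p   q  
>* S0   S0  S1 
 * S1   S2  S1 
 * S2   S0  S3 
   S3   S3  S3 
(> = start, * = accepting)

start=S0; accept=S0,S1,S2; S0-p>S0; S0-q>S1; S1-p>S2; S1-q>S1; S2-p>S0; S2-q>S3; S3-p>S3; S3-q>S3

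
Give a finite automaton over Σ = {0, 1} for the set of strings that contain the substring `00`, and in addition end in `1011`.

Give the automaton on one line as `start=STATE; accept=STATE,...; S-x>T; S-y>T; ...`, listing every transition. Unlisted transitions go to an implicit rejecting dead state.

Handle the two conditions separately and then intersect. One (3 states) tracks whether and how much of `00` has been seen; the other (5 states) tracks how much of the suffix `1011` has currently been matched. Each combined state is a pair, one component from each; accept when both components accept.
11 states suffice.
          0    1  
>  S0     S1   S2 
   S1     S3   S2 
   S2     S4   S2 
   S3     S3   S5 
   S4     S3   S6 
   S5     S7   S5 
   S6     S4   S8 
   S7     S3   S9 
   S8     S4   S2 
   S9     S7  S10 
 * S10    S7   S5 
(> = start, * = accepting)

start=S0; accept=S10; S0-0>S1; S0-1>S2; S1-0>S3; S1-1>S2; S2-0>S4; S2-1>S2; S3-0>S3; S3-1>S5; S4-0>S3; S4-1>S6; S5-0>S7; S5-1>S5; S6-0>S4; S6-1>S8; S7-0>S3; S7-1>S9; S8-0>S4; S8-1>S2; S9-0>S7; S9-1>S10; S10-0>S7; S10-1>S5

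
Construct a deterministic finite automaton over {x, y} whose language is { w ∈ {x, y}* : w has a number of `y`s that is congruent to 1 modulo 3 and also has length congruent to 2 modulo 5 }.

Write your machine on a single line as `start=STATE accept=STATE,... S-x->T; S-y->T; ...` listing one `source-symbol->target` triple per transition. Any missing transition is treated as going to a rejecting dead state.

start=q0; accept=q4; q0-x->q1; q0-y->q2; q1-x->q3; q1-y->q4; q2-x->q4; q2-y->q5; q3-x->q6; q3-y->q7; q4-x->q7; q4-y->q8; q5-x->q8; q5-y->q6; q6-x->q9; q6-y->q10; q7-x->q10; q7-y->q11; q8-x->q11; q8-y->q9; q9-x->q0; q9-y->q12; q10-x->q12; q10-y->q13; q11-x->q13; q11-y->q0; q12-x->q2; q12-y->q14; q13-x->q14; q13-y->q1; q14-x->q5; q14-y->q3

Run two small machines in parallel and take their product. The first has 3 states tracking the count of `y`s modulo 3; the second has 5 states tracking the input length modulo 5. A product state is a pair (one from each), accepting exactly when both do.
A 15-state machine:
          x    y  
>  q0     q1   q2 
   q1     q3   q4 
   q2     q4   q5 
   q3     q6   q7 
 * q4     q7   q8 
   q5     q8   q6 
   q6     q9  q10 
   q7    q10  q11 
   q8    q11   q9 
   q9     q0  q12 
   q10   q12  q13 
   q11   q13   q0 
   q12    q2  q14 
   q13   q14   q1 
   q14    q5   q3 
(> = start, * = accepting)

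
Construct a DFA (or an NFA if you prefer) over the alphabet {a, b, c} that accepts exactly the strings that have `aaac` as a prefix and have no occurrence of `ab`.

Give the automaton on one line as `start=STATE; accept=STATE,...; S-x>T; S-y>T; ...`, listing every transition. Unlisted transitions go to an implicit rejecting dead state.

start=q0; accept=q5,q6; q0-a>q1; q0-b>q2; q0-c>q2; q1-a>q3; q1-b>q2; q1-c>q2; q2-a>q2; q2-b>q2; q2-c>q2; q3-a>q4; q3-b>q2; q3-c>q2; q4-a>q2; q4-b>q2; q4-c>q5; q5-a>q6; q5-b>q5; q5-c>q5; q6-a>q6; q6-b>q2; q6-c>q5

Handle the two conditions separately and then intersect. The first has 6 states tracking whether the input so far still matches the prefix `aaac`; the second has 3 states tracking partial matches of the forbidden pattern `ab`. A product state is a pair (one from each), accepting exactly when both do. Equivalent product states are then merged.
A 7-state machine:
        a   b   c  
>  q0   q1  q2  q2 
   q1   q3  q2  q2 
   q2   q2  q2  q2 
   q3   q4  q2  q2 
   q4   q2  q2  q5 
 * q5   q6  q5  q5 
 * q6   q6  q2  q5 
(> = start, * = accepting)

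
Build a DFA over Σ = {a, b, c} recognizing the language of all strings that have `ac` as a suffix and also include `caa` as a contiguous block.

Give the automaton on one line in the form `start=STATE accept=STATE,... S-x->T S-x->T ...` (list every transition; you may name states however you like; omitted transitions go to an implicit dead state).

start=s0 accept=s5 s0-a->s0 s0-b->s0 s0-c->s1 s1-a->s2 s1-b->s0 s1-c->s1 s2-a->s3 s2-b->s0 s2-c->s1 s3-a->s3 s3-b->s4 s3-c->s5 s4-a->s3 s4-b->s4 s4-c->s4 s5-a->s3 s5-b->s4 s5-c->s4

Handle the two conditions separately and then intersect. The first has 3 states tracking how much of the suffix `ac` has currently been matched; the second has 4 states tracking whether and how much of `caa` has been seen. A product state is a pair (one from each), accepting exactly when both do. After merging equivalent states the machine shrinks.
        a   b   c  
>  s0   s0  s0  s1 
   s1   s2  s0  s1 
   s2   s3  s0  s1 
   s3   s3  s4  s5 
   s4   s3  s4  s4 
 * s5   s3  s4  s4 
(> = start, * = accepting)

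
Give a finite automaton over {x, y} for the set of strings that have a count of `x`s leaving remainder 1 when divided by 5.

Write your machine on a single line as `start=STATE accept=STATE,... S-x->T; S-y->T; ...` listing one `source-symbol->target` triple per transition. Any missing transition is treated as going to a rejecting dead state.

Keep the running count of `x`s modulo 5: each `x` advances along the cycle S0 → S1 → S2 → S3 → S4 → S0 while other symbols loop. Accept at S1.
A 5-state machine:
        x   y  
>  S0   S1  S0 
 * S1   S2  S1 
   S2   S3  S2 
   S3   S4  S3 
   S4   S0  S4 
(> = start, * = accepting)

start=S0; accept=S1; S0-x->S1; S0-y->S0; S1-x->S2; S1-y->S1; S2-x->S3; S2-y->S2; S3-x->S4; S3-y->S3; S4-x->S0; S4-y->S4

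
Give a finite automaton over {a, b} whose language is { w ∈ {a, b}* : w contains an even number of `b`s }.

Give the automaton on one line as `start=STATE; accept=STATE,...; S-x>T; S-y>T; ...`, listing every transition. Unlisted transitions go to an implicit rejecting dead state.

start=S0; accept=S0; S0-a>S0; S0-b>S1; S1-a>S1; S1-b>S0

Keep the running count of `b`s modulo 2: each `b` advances along the cycle S0 → S1 → S0 while other symbols loop. Accept at S0.
A 2-state machine:
        a   b  
>* S0   S0  S1 
   S1   S1  S0 
(> = start, * = accepting)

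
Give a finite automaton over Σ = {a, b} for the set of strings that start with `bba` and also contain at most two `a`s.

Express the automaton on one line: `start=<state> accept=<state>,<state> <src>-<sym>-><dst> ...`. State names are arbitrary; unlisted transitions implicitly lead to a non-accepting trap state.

Handle the two conditions separately and then intersect. One (5 states) tracks whether the input so far still matches the prefix `bba`; the other (4 states) tracks the count of `a`s, saturating at 3. Each combined state is a pair, one component from each; accept when both components accept. After merging equivalent states the machine shrinks.
A 6-state machine:
        a   b  
>  q0   q1  q2 
   q1   q1  q1 
   q2   q1  q3 
   q3   q4  q1 
 * q4   q5  q4 
 * q5   q1  q5 
(> = start, * = accepting)

start=q0 accept=q4,q5 q0-a->q1 q0-b->q2 q1-a->q1 q1-b->q1 q2-a->q1 q2-b->q3 q3-a->q4 q3-b->q1 q4-a->q5 q4-b->q4 q5-a->q1 q5-b->q5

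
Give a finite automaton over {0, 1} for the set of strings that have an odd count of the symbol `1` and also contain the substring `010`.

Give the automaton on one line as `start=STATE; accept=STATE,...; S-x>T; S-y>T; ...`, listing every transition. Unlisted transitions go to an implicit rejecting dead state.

start=q0; accept=q5; q0-0>q1; q0-1>q2; q1-0>q1; q1-1>q3; q2-0>q4; q2-1>q0; q3-0>q5; q3-1>q0; q4-0>q4; q4-1>q6; q5-0>q5; q5-1>q7; q6-0>q7; q6-1>q2; q7-0>q7; q7-1>q5

Handle the two conditions separately and then intersect. The first has 2 states tracking the count of `1`s modulo 2; the second has 4 states tracking whether and how much of `010` has been seen. A product state is a pair (one from each), accepting exactly when both do.
An 8-state machine:
        0   1  
>  q0   q1  q2 
   q1   q1  q3 
   q2   q4  q0 
   q3   q5  q0 
   q4   q4  q6 
 * q5   q5  q7 
   q6   q7  q2 
   q7   q7  q5 
(> = start, * = accepting)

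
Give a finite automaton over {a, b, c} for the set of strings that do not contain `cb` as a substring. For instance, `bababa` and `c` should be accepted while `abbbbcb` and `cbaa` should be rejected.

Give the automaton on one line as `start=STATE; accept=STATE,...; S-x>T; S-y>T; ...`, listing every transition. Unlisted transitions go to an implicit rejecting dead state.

Track partial matches of the forbidden pattern `cb`. State q2 is a dead state reached once `cb` has occurred; every other state accepts. q0 means no part of `cb` is currently matched.
With 3 states:
        a   b   c  
>* q0   q0  q0  q1 
 * q1   q0  q2  q1 
   q2   q2  q2  q2 
(> = start, * = accepting)

start=q0; accept=q0,q1; q0-a>q0; q0-b>q0; q0-c>q1; q1-a>q0; q1-b>q2; q1-c>q1; q2-a>q2; q2-b>q2; q2-c>q2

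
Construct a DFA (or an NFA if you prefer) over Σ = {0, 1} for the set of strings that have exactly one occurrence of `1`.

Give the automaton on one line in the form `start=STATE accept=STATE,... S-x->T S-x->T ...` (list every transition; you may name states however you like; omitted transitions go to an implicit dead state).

start=A accept=B A-0->A A-1->B B-0->B B-1->C C-0->C C-1->C

Count `1`s, saturating at 2: state A means no `1` yet, B means one `1` seen, C means more than one. Each `1` increments (capped at C); other symbols loop. Accept from {B}.
A 3-state machine:
       0  1 
>  A   A  B 
 * B   B  C 
   C   C  C 
(> = start, * = accepting)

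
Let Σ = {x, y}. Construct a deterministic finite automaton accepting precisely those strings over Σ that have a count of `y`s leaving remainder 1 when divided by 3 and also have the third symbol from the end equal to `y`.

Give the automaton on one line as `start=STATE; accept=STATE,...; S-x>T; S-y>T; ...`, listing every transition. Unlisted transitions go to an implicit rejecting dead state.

Handle the two conditions separately and then intersect. One (3 states) tracks the count of `y`s modulo 3; the other (15 states) tracks the last 3 symbols read. Each combined state is a pair, one component from each; accept when both components accept. Minimizing collapses redundant product states.
       x  y 
>  A   A  B 
   B   C  D 
   C   E  D 
   D   F  G 
 * E   H  D 
   F   F  I 
   G   J  K 
   H   H  D 
   I   J  L 
   J   A  M 
 * K   N  D 
   L   N  D 
 * M   C  D 
 * N   E  D 
(> = start, * = accepting)

start=A; accept=E,K,M,N; A-x>A; A-y>B; B-x>C; B-y>D; C-x>E; C-y>D; D-x>F; D-y>G; E-x>H; E-y>D; F-x>F; F-y>I; G-x>J; G-y>K; H-x>H; H-y>D; I-x>J; I-y>L; J-x>A; J-y>M; K-x>N; K-y>D; L-x>N; L-y>D; M-x>C; M-y>D; N-x>E; N-y>D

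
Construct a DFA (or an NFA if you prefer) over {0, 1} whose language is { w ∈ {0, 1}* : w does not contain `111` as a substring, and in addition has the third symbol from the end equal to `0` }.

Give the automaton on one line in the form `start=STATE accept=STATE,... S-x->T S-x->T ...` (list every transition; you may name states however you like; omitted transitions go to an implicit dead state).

start=S0 accept=S6,S7,S8,S9 S0-0->S1 S0-1->S2 S1-0->S3 S1-1->S4 S2-0->S1 S2-1->S5 S3-0->S6 S3-1->S7 S4-0->S8 S4-1->S9 S5-0->S1 S5-1->S10 S6-0->S6 S6-1->S7 S7-0->S8 S7-1->S9 S8-0->S3 S8-1->S4 S9-0->S1 S9-1->S10 S10-0->S10 S10-1->S10

Run two small machines in parallel and take their product. One (4 states) tracks partial matches of the forbidden pattern `111`; the other (15 states) tracks the last 3 symbols read. Each combined state is a pair, one component from each; accept when both components accept. Minimizing collapses redundant product states.
With 11 states:
          0    1  
>  S0     S1   S2 
   S1     S3   S4 
   S2     S1   S5 
   S3     S6   S7 
   S4     S8   S9 
   S5     S1  S10 
 * S6     S6   S7 
 * S7     S8   S9 
 * S8     S3   S4 
 * S9     S1  S10 
   S10   S10  S10 
(> = start, * = accepting)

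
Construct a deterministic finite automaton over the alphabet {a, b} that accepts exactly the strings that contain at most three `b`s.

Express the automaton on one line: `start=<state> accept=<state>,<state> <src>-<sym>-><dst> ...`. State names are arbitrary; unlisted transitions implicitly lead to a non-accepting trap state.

start=S0 accept=S0,S1,S2,S3 S0-a->S0 S0-b->S1 S1-a->S1 S1-b->S2 S2-a->S2 S2-b->S3 S3-a->S3 S3-b->S4 S4-a->S4 S4-b->S4

Count `b`s, saturating at 4: states S0 through S3 mean 0 through 3 `b`s seen; S4 means more than 3. Each `b` increments (capped at S4); other symbols loop. Accept from {S0, S1, S2, S3}.
A 5-state machine:
        a   b  
>* S0   S0  S1 
 * S1   S1  S2 
 * S2   S2  S3 
 * S3   S3  S4 
   S4   S4  S4 
(> = start, * = accepting)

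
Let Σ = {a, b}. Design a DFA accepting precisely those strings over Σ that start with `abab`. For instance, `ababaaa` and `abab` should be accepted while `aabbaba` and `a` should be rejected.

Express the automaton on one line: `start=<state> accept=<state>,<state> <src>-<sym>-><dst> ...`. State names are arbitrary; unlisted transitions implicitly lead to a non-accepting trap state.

start=q0 accept=q4 q0-a->q1 q0-b->q5 q1-a->q5 q1-b->q2 q2-a->q3 q2-b->q5 q3-a->q5 q3-b->q4 q4-a->q4 q4-b->q4 q5-a->q5 q5-b->q5

Walk along `abab` while the input agrees: from q0 take `a` to q1, and so on. Any deviation drops to the rejecting sink q5. Once q4 is reached the prefix is confirmed and every continuation is accepted.
With 6 states:
        a   b  
>  q0   q1  q5 
   q1   q5  q2 
   q2   q3  q5 
   q3   q5  q4 
 * q4   q4  q4 
   q5   q5  q5 
(> = start, * = accepting)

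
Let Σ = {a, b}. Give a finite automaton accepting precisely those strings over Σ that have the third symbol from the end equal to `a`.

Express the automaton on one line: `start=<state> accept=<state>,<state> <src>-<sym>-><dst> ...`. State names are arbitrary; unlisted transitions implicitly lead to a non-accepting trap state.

A DFA must remember the last 3 symbols (since which symbol is third-to-last isn't known until the input ends). Use one state per possible window of the last ≤3 symbols; accept from those whose window starts with `a`.
          a    b  
>  s0     s1   s2 
   s1     s3   s4 
   s2     s5   s6 
   s3     s7   s8 
   s4     s9  s10 
   s5    s11  s12 
   s6    s13  s14 
 * s7     s7   s8 
 * s8     s9  s10 
 * s9    s11  s12 
 * s10   s13  s14 
   s11    s7   s8 
   s12    s9  s10 
   s13   s11  s12 
   s14   s13  s14 
(> = start, * = accepting)

start=s0 accept=s7,s8,s9,s10 s0-a->s1 s0-b->s2 s1-a->s3 s1-b->s4 s2-a->s5 s2-b->s6 s3-a->s7 s3-b->s8 s4-a->s9 s4-b->s10 s5-a->s11 s5-b->s12 s6-a->s13 s6-b->s14 s7-a->s7 s7-b->s8 s8-a->s9 s8-b->s10 s9-a->s11 s9-b->s12 s10-a->s13 s10-b->s14 s11-a->s7 s11-b->s8 s12-a->s9 s12-b->s10 s13-a->s11 s13-b->s12 s14-a->s13 s14-b->s14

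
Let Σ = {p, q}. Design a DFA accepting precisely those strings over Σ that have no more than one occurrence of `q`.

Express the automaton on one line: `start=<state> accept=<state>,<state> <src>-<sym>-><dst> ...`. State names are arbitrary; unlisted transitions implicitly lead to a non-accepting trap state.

Count `q`s, saturating at 2: state A means no `q` yet, B means one `q` seen, C means more than one. Each `q` increments (capped at C); other symbols loop. Accept from {A, B}.
3 states suffice.
       p  q 
>* A   A  B 
 * B   B  C 
   C   C  C 
(> = start, * = accepting)

start=A accept=A,B A-p->A A-q->B B-p->B B-q->C C-p->C C-q->C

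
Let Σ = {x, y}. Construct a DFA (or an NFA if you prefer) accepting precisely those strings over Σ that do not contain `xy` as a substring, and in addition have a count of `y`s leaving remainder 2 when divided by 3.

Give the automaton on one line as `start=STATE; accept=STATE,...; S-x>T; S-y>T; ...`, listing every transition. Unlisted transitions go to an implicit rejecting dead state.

start=s0; accept=s3,s4; s0-x>s1; s0-y>s2; s1-x>s1; s1-y>s1; s2-x>s1; s2-y>s3; s3-x>s4; s3-y>s0; s4-x>s4; s4-y>s1

Run two small machines in parallel and take their product. One (3 states) tracks partial matches of the forbidden pattern `xy`; the other (3 states) tracks the count of `y`s modulo 3. Each combined state is a pair, one component from each; accept when both components accept. After merging equivalent states the machine shrinks.
5 states suffice.
        x   y  
>  s0   s1  s2 
   s1   s1  s1 
   s2   s1  s3 
 * s3   s4  s0 
 * s4   s4  s1 
(> = start, * = accepting)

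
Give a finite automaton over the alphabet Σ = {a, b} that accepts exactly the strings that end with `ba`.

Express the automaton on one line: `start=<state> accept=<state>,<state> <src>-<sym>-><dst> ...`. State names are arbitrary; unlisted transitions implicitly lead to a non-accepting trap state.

start=s0 accept=s2 s0-a->s0 s0-b->s1 s1-a->s2 s1-b->s1 s2-a->s0 s2-b->s1

Remember how much of `ba` the current input suffix matches. State s0 means no match yet; s1 means the last symbol is `b`; s2 means the last 2 symbols are `ba`. Only s2 accepts. On a mismatch, fall back to the longest proper suffix that is still a prefix of `ba`.
        a   b  
>  s0   s0  s1 
   s1   s2  s1 
 * s2   s0  s1 
(> = start, * = accepting)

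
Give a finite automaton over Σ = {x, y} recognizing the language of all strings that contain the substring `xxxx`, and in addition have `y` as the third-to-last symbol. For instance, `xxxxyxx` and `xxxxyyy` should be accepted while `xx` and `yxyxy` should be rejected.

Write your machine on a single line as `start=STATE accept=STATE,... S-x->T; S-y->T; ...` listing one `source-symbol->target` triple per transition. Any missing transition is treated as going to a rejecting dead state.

Run two small machines in parallel and take their product. The first has 5 states tracking whether and how much of `xxxx` has been seen; the second has 15 states tracking the last 3 symbols read. A product state is a pair (one from each), accepting exactly when both do.
A 23-state machine:
          x    y  
>  S0     S1   S2 
   S1     S3   S4 
   S2     S5   S6 
   S3     S7   S8 
   S4     S9  S10 
   S5    S11  S12 
   S6    S13  S14 
   S7    S15   S8 
   S8     S9  S10 
   S9    S11  S12 
   S10   S13  S14 
   S11    S7   S8 
   S12    S9  S10 
   S13   S11  S12 
   S14   S13  S14 
   S15   S15  S16 
   S16   S17  S18 
   S17   S19  S20 
   S18   S21  S22 
 * S19   S15  S16 
 * S20   S17  S18 
 * S21   S19  S20 
 * S22   S21  S22 
(> = start, * = accepting)

start=S0; accept=S19,S20,S21,S22; S0-x->S1; S0-y->S2; S1-x->S3; S1-y->S4; S2-x->S5; S2-y->S6; S3-x->S7; S3-y->S8; S4-x->S9; S4-y->S10; S5-x->S11; S5-y->S12; S6-x->S13; S6-y->S14; S7-x->S15; S7-y->S8; S8-x->S9; S8-y->S10; S9-x->S11; S9-y->S12; S10-x->S13; S10-y->S14; S11-x->S7; S11-y->S8; S12-x->S9; S12-y->S10; S13-x->S11; S13-y->S12; S14-x->S13; S14-y->S14; S15-x->S15; S15-y->S16; S16-x->S17; S16-y->S18; S17-x->S19; S17-y->S20; S18-x->S21; S18-y->S22; S19-x->S15; S19-y->S16; S20-x->S17; S20-y->S18; S21-x->S19; S21-y->S20; S22-x->S21; S22-y->S22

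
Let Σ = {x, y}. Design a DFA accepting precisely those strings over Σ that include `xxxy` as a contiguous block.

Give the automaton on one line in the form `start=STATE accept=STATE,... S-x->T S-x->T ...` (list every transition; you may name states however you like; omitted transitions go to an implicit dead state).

Track how much of `xxxy` has been matched so far: state A is no progress, E is the absorbing accept state reached once `xxxy` has occurred. Intermediate states record partial matches; on a mismatch, fall back to the longest reusable overlap.
       x  y 
>  A   B  A 
   B   C  A 
   C   D  A 
   D   D  E 
 * E   E  E 
(> = start, * = accepting)

start=A accept=E A-x->B A-y->A B-x->C B-y->A C-x->D C-y->A D-x->D D-y->E E-x->E E-y->E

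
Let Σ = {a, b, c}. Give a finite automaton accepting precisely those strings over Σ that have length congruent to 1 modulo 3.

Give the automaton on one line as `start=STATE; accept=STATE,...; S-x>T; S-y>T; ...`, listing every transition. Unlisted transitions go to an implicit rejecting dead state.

start=S0; accept=S1; S0-a>S1; S0-b>S1; S0-c>S1; S1-a>S2; S1-b>S2; S1-c>S2; S2-a>S0; S2-b>S0; S2-c>S0

Count input length modulo 3: every symbol advances one step around the cycle S0 → S1 → S2 → S0. Accept at S1.
3 states suffice.
        a   b   c  
>  S0   S1  S1  S1 
 * S1   S2  S2  S2 
   S2   S0  S0  S0 
(> = start, * = accepting)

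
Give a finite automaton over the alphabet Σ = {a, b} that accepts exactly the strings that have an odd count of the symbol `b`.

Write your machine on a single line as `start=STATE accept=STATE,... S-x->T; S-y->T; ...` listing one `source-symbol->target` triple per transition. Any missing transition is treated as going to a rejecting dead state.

start=q0; accept=q1; q0-a->q0; q0-b->q1; q1-a->q1; q1-b->q0

The only thing that matters is how many `b`s have appeared, reduced mod 2. Use one state per residue: q0 for 0, …, q1 for 1. Reading `b` moves to the next residue; anything else stays put. q1 is accepting.
A 2-state machine:
        a   b  
>  q0   q0  q1 
 * q1   q1  q0 
(> = start, * = accepting)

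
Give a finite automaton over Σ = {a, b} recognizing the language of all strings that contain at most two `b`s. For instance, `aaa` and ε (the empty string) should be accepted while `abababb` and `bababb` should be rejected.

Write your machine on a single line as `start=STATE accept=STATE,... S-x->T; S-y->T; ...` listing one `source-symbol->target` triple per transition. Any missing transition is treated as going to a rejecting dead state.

Count `b`s, saturating at 3: states S0 through S2 mean 0 through 2 `b`s seen; S3 means more than 2. Each `b` increments (capped at S3); other symbols loop. Accept from {S0, S1, S2}.
With 4 states:
        a   b  
>* S0   S0  S1 
 * S1   S1  S2 
 * S2   S2  S3 
   S3   S3  S3 
(> = start, * = accepting)

start=S0; accept=S0,S1,S2; S0-a->S0; S0-b->S1; S1-a->S1; S1-b->S2; S2-a->S2; S2-b->S3; S3-a->S3; S3-b->S3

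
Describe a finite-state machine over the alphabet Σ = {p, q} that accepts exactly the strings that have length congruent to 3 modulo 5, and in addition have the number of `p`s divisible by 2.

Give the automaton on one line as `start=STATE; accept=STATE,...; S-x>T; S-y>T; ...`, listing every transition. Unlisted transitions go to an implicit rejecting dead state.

Run two small machines in parallel and take their product. The first has 5 states tracking the input length modulo 5; the second has 2 states tracking the count of `p`s modulo 2. A product state is a pair (one from each), accepting exactly when both do.
A 10-state machine:
       p  q 
>  A   B  C 
   B   D  E 
   C   E  D 
   D   F  G 
   E   G  F 
   F   H  I 
 * G   I  H 
   H   J  A 
   I   A  J 
   J   C  B 
(> = start, * = accepting)

start=A; accept=G; A-p>B; A-q>C; B-p>D; B-q>E; C-p>E; C-q>D; D-p>F; D-q>G; E-p>G; E-q>F; F-p>H; F-q>I; G-p>I; G-q>H; H-p>J; H-q>A; I-p>A; I-q>J; J-p>C; J-q>B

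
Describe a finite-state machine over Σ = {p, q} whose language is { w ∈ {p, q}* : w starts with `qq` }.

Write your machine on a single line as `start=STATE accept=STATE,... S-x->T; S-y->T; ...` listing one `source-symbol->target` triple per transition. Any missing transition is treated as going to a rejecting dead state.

start=S0; accept=S2; S0-p->S3; S0-q->S1; S1-p->S3; S1-q->S2; S2-p->S2; S2-q->S2; S3-p->S3; S3-q->S3

Check the first 2 symbols one by one: S0 through S1 record how many have matched `qq` so far; any wrong symbol goes to the dead state S3. After all 2 match we enter the accepting sink S2.
A 4-state machine:
        p   q  
>  S0   S3  S1 
   S1   S3  S2 
 * S2   S2  S2 
   S3   S3  S3 
(> = start, * = accepting)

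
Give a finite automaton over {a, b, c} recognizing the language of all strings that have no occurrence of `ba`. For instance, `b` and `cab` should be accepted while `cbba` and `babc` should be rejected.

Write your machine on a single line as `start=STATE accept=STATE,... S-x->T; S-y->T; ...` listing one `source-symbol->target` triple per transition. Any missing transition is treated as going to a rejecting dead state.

Track partial matches of the forbidden pattern `ba`. State q2 is a dead state reached once `ba` has occurred; every other state accepts. q0 means no part of `ba` is currently matched.
        a   b   c  
>* q0   q0  q1  q0 
 * q1   q2  q1  q0 
   q2   q2  q2  q2 
(> = start, * = accepting)

start=q0; accept=q0,q1; q0-a->q0; q0-b->q1; q0-c->q0; q1-a->q2; q1-b->q1; q1-c->q0; q2-a->q2; q2-b->q2; q2-c->q2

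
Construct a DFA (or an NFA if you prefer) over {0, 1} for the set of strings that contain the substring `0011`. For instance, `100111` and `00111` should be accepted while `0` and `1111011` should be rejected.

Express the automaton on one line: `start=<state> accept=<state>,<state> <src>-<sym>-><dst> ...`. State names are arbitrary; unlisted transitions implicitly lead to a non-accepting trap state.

States q0..q3 record the length of the longest prefix of `0011` that matches the current input suffix. Reaching q4 means `0011` has been seen, and we stay there forever. Accept from q4.
        0   1  
>  q0   q1  q0 
   q1   q2  q0 
   q2   q2  q3 
   q3   q1  q4 
 * q4   q4  q4 
(> = start, * = accepting)

start=q0 accept=q4 q0-0->q1 q0-1->q0 q1-0->q2 q1-1->q0 q2-0->q2 q2-1->q3 q3-0->q1 q3-1->q4 q4-0->q4 q4-1->q4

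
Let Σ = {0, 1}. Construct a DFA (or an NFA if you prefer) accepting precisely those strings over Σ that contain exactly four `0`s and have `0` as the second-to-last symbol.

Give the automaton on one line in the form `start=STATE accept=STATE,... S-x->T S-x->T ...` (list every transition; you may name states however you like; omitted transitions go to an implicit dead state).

Build one automaton per condition and run them in lockstep. One (6 states) tracks the count of `0`s, saturating at 5; the other (7 states) tracks the last 2 symbols read. Each combined state is a pair, one component from each; accept when both components accept. After merging equivalent states the machine shrinks.
9 states suffice.
        0   1  
>  s0   s1  s0 
   s1   s2  s1 
   s2   s3  s2 
   s3   s4  s5 
 * s4   s6  s7 
   s5   s8  s5 
   s6   s6  s6 
 * s7   s6  s6 
   s8   s6  s7 
(> = start, * = accepting)

start=s0 accept=s4,s7 s0-0->s1 s0-1->s0 s1-0->s2 s1-1->s1 s2-0->s3 s2-1->s2 s3-0->s4 s3-1->s5 s4-0->s6 s4-1->s7 s5-0->s8 s5-1->s5 s6-0->s6 s6-1->s6 s7-0->s6 s7-1->s6 s8-0->s6 s8-1->s7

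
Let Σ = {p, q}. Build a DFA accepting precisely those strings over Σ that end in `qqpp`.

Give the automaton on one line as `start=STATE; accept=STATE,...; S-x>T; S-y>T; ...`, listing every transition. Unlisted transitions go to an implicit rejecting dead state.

start=s0; accept=s4; s0-p>s0; s0-q>s1; s1-p>s0; s1-q>s2; s2-p>s3; s2-q>s2; s3-p>s4; s3-q>s1; s4-p>s0; s4-q>s1

Let each state record the length of the longest suffix of the input read so far that is also a prefix of `qqpp`. s1 means the last symbol is `q`; s2 means the last 2 symbols are `qq`; s3 means the last 3 symbols are `qqp`; s4 means the last 4 symbols are `qqpp`. Accept only at s4, where the string currently ends in `qqpp`.
        p   q  
>  s0   s0  s1 
   s1   s0  s2 
   s2   s3  s2 
   s3   s4  s1 
 * s4   s0  s1 
(> = start, * = accepting)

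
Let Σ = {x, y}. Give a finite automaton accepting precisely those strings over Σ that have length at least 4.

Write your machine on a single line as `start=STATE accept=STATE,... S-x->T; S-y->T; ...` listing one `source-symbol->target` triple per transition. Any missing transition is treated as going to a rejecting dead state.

start=A; accept=E,F; A-x->B; A-y->B; B-x->C; B-y->C; C-x->D; C-y->D; D-x->E; D-y->E; E-x->F; E-y->F; F-x->F; F-y->F

We only need to distinguish lengths 0, 1, …, 4, and '>4'. Chain A → B → C → D → E → F on every symbol, with F looping. Accepting states: {E, F}.
A 6-state machine:
       x  y 
>  A   B  B 
   B   C  C 
   C   D  D 
   D   E  E 
 * E   F  F 
 * F   F  F 
(> = start, * = accepting)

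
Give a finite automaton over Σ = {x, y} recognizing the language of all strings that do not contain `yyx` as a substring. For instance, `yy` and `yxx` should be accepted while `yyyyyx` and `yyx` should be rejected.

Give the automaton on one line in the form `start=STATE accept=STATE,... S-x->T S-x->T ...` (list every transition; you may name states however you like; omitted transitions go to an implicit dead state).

Track partial matches of the forbidden pattern `yyx`. State q3 is a dead state reached once `yyx` has occurred; every other state accepts. q0 means no part of `yyx` is currently matched.
4 states suffice.
        x   y  
>* q0   q0  q1 
 * q1   q0  q2 
 * q2   q3  q2 
   q3   q3  q3 
(> = start, * = accepting)

start=q0 accept=q0,q1,q2 q0-x->q0 q0-y->q1 q1-x->q0 q1-y->q2 q2-x->q3 q2-y->q2 q3-x->q3 q3-y->q3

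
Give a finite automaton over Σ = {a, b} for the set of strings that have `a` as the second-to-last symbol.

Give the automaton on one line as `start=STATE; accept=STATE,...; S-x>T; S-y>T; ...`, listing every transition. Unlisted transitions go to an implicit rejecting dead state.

start=q0; accept=q3,q4; q0-a>q1; q0-b>q2; q1-a>q3; q1-b>q4; q2-a>q5; q2-b>q6; q3-a>q3; q3-b>q4; q4-a>q5; q4-b>q6; q5-a>q3; q5-b>q4; q6-a>q5; q6-b>q6

A DFA must remember the last 2 symbols (since which symbol is second-to-last isn't known until the input ends). Use one state per possible window of the last ≤2 symbols; accept from those whose window starts with `a`.
        a   b  
>  q0   q1  q2 
   q1   q3  q4 
   q2   q5  q6 
 * q3   q3  q4 
 * q4   q5  q6 
   q5   q3  q4 
   q6   q5  q6 
(> = start, * = accepting)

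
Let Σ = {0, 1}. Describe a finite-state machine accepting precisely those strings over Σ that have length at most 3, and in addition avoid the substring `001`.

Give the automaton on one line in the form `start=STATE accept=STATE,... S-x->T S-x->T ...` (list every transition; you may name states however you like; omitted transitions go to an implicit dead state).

start=q0 accept=q0,q1,q2,q3,q4,q5,q6,q8,q9 q0-0->q1 q0-1->q2 q1-0->q3 q1-1->q4 q2-0->q5 q2-1->q4 q3-0->q6 q3-1->q7 q4-0->q8 q4-1->q9 q5-0->q6 q5-1->q9 q6-0->q10 q6-1->q11 q7-0->q11 q7-1->q11 q8-0->q10 q8-1->q12 q9-0->q13 q9-1->q12 q10-0->q10 q10-1->q11 q11-0->q11 q11-1->q11 q12-0->q13 q12-1->q12 q13-0->q10 q13-1->q12

Handle the two conditions separately and then intersect. The first has 5 states tracking the input length, saturating at 4; the second has 4 states tracking partial matches of the forbidden pattern `001`. A product state is a pair (one from each), accepting exactly when both do.
With 14 states:
          0    1  
>* q0     q1   q2 
 * q1     q3   q4 
 * q2     q5   q4 
 * q3     q6   q7 
 * q4     q8   q9 
 * q5     q6   q9 
 * q6    q10  q11 
   q7    q11  q11 
 * q8    q10  q12 
 * q9    q13  q12 
   q10   q10  q11 
   q11   q11  q11 
   q12   q13  q12 
   q13   q10  q12 
(> = start, * = accepting)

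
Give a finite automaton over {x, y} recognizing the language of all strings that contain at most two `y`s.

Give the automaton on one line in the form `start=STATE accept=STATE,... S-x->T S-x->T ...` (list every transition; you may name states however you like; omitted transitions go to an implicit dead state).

start=s0 accept=s0,s1,s2 s0-x->s0 s0-y->s1 s1-x->s1 s1-y->s2 s2-x->s2 s2-y->s3 s3-x->s3 s3-y->s3

Count `y`s, saturating at 3: states s0 through s2 mean 0 through 2 `y`s seen; s3 means more than 2. Each `y` increments (capped at s3); other symbols loop. Accept from {s0, s1, s2}.
        x   y  
>* s0   s0  s1 
 * s1   s1  s2 
 * s2   s2  s3 
   s3   s3  s3 
(> = start, * = accepting)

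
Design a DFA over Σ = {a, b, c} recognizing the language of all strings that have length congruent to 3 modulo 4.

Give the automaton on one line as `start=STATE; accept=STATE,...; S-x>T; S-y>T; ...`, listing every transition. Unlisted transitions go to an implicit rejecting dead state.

Only the length mod 4 matters, so use a 4-cycle: from any state, every input symbol moves to the next state, wrapping q3 back to q0. Mark q3 accepting.
With 4 states:
        a   b   c  
>  q0   q1  q1  q1 
   q1   q2  q2  q2 
   q2   q3  q3  q3 
 * q3   q0  q0  q0 
(> = start, * = accepting)

start=q0; accept=q3; q0-a>q1; q0-b>q1; q0-c>q1; q1-a>q2; q1-b>q2; q1-c>q2; q2-a>q3; q2-b>q3; q2-c>q3; q3-a>q0; q3-b>q0; q3-c>q0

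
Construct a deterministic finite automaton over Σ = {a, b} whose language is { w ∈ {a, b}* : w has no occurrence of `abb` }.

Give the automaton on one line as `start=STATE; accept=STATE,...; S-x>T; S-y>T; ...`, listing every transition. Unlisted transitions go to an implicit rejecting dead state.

Track partial matches of the forbidden pattern `abb`. State q3 is a dead state reached once `abb` has occurred; every other state accepts. q0 means no part of `abb` is currently matched.
A 4-state machine:
        a   b  
>* q0   q1  q0 
 * q1   q1  q2 
 * q2   q1  q3 
   q3   q3  q3 
(> = start, * = accepting)

start=q0; accept=q0,q1,q2; q0-a>q1; q0-b>q0; q1-a>q1; q1-b>q2; q2-a>q1; q2-b>q3; q3-a>q3; q3-b>q3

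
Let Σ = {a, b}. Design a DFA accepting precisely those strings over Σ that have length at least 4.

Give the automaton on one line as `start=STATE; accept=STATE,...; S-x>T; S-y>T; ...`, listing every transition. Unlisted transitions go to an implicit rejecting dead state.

start=S0; accept=S4,S5; S0-a>S1; S0-b>S1; S1-a>S2; S1-b>S2; S2-a>S3; S2-b>S3; S3-a>S4; S3-b>S4; S4-a>S5; S4-b>S5; S5-a>S5; S5-b>S5

Count input length up to 5: every symbol moves from S0 toward S5, which means 'more than 4' and absorbs. Accept from {S4, S5}.
6 states suffice.
        a   b  
>  S0   S1  S1 
   S1   S2  S2 
   S2   S3  S3 
   S3   S4  S4 
 * S4   S5  S5 
 * S5   S5  S5 
(> = start, * = accepting)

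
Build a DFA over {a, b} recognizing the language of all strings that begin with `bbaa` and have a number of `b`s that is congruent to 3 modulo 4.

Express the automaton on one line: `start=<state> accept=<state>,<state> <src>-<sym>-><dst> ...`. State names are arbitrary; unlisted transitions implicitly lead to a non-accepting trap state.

Handle the two conditions separately and then intersect. The first has 6 states tracking whether the input so far still matches the prefix `bbaa`; the second has 4 states tracking the count of `b`s modulo 4. A product state is a pair (one from each), accepting exactly when both do. After merging equivalent states the machine shrinks.
9 states suffice.
        a   b  
>  s0   s1  s2 
   s1   s1  s1 
   s2   s1  s3 
   s3   s4  s1 
   s4   s5  s1 
   s5   s5  s6 
 * s6   s6  s7 
   s7   s7  s8 
   s8   s8  s5 
(> = start, * = accepting)

start=s0 accept=s6 s0-a->s1 s0-b->s2 s1-a->s1 s1-b->s1 s2-a->s1 s2-b->s3 s3-a->s4 s3-b->s1 s4-a->s5 s4-b->s1 s5-a->s5 s5-b->s6 s6-a->s6 s6-b->s7 s7-a->s7 s7-b->s8 s8-a->s8 s8-b->s5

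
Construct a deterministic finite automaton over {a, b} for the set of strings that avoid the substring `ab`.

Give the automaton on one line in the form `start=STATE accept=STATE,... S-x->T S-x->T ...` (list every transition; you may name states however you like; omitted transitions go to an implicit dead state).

start=s0 accept=s0,s1 s0-a->s1 s0-b->s0 s1-a->s1 s1-b->s2 s2-a->s2 s2-b->s2

This is the complement of 'contains `ab`'. Use the same substring-matching states — s0 through s2 holding how much of `ab` has just been matched — but flip the accepting set: everything except the trap s2 accepts.
3 states suffice.
        a   b  
>* s0   s1  s0 
 * s1   s1  s2 
   s2   s2  s2 
(> = start, * = accepting)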